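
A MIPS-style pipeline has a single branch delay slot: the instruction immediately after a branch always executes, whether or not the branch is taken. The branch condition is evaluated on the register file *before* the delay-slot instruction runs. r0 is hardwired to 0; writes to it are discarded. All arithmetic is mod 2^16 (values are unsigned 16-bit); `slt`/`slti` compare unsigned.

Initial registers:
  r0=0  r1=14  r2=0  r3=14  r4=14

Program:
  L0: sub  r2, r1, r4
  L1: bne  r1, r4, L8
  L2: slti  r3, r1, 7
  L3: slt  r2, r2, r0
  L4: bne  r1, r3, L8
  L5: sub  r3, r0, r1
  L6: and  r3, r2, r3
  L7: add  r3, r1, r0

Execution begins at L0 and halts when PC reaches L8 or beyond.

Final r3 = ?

#0 sub  r2, r1, r4 ; 0/14/0/14/14
#1 bne  r1, r4, L8 ; 0/14/0/14/14 ; →fallthru
#2 slti  r3, r1, 7 ; 0/14/0/0/14
#3 slt  r2, r2, r0 ; 0/14/0/0/14
#4 bne  r1, r3, L8 ; 0/14/0/0/14 ; →target
#5 sub  r3, r0, r1 ; 0/14/0/65522/14

65522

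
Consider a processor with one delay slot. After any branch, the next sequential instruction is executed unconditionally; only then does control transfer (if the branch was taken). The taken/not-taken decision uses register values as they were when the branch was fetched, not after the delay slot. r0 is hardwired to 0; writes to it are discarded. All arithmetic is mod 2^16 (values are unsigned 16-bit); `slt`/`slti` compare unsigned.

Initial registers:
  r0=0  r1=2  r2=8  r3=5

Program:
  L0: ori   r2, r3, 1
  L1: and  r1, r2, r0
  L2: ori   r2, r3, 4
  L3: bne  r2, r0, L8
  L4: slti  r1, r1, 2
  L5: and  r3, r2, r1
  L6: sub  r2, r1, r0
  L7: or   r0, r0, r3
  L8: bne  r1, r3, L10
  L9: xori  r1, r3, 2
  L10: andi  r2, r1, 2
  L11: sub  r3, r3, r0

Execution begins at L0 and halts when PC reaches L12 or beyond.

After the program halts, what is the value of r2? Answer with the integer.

[0] ori   r2, r3, 1  →  {r0:0, r1:2, r2:5, r3:5}
[1] and  r1, r2, r0  →  {r0:0, r1:0, r2:5, r3:5}
[2] ori   r2, r3, 4  →  {r0:0, r1:0, r2:5, r3:5}
[3] bne  r2, r0, L8  →  {r0:0, r1:0, r2:5, r3:5}  ⟨branch taken⟩
[4] slti  r1, r1, 2  →  {r0:0, r1:1, r2:5, r3:5}
[8] bne  r1, r3, L10  →  {r0:0, r1:1, r2:5, r3:5}  ⟨branch taken⟩
[9] xori  r1, r3, 2  →  {r0:0, r1:7, r2:5, r3:5}
[10] andi  r2, r1, 2  →  {r0:0, r1:7, r2:2, r3:5}
[11] sub  r3, r3, r0  →  {r0:0, r1:7, r2:2, r3:5}

2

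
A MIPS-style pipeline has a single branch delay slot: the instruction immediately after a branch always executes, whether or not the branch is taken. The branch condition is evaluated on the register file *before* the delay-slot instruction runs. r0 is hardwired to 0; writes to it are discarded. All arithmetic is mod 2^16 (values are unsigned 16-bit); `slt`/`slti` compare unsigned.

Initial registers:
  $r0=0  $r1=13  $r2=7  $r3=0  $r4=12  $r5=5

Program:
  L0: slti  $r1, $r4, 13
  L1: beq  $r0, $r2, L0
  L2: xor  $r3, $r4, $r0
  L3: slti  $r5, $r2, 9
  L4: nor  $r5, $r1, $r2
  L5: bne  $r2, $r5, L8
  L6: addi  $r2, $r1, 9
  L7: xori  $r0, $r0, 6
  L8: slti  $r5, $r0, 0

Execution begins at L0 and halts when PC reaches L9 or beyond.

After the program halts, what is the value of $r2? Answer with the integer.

10

PC=0  slti  $r1, $r4, 13     | $r0=0 $r1=1 $r2=7 $r3=0 $r4=12 $r5=5
PC=1  beq  $r0, $r2, L0      | $r0=0 $r1=1 $r2=7 $r3=0 $r4=12 $r5=5  [not taken]
PC=2  xor  $r3, $r4, $r0     | $r0=0 $r1=1 $r2=7 $r3=12 $r4=12 $r5=5
PC=3  slti  $r5, $r2, 9      | $r0=0 $r1=1 $r2=7 $r3=12 $r4=12 $r5=1
PC=4  nor  $r5, $r1, $r2     | $r0=0 $r1=1 $r2=7 $r3=12 $r4=12 $r5=65528
PC=5  bne  $r2, $r5, L8      | $r0=0 $r1=1 $r2=7 $r3=12 $r4=12 $r5=65528  [TAKEN]
PC=6  addi  $r2, $r1, 9      | $r0=0 $r1=1 $r2=10 $r3=12 $r4=12 $r5=65528
PC=8  slti  $r5, $r0, 0      | $r0=0 $r1=1 $r2=10 $r3=12 $r4=12 $r5=0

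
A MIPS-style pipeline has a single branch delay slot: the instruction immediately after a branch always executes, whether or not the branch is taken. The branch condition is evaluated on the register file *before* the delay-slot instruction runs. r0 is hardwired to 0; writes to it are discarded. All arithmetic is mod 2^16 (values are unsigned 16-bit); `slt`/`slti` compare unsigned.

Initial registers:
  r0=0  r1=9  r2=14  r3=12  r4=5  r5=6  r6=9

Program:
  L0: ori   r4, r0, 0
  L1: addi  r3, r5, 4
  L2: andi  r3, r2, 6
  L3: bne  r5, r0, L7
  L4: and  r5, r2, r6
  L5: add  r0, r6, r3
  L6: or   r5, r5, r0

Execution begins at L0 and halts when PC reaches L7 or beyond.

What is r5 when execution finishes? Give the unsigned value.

8

  step pc=0: ori   r4, r0, 0  regs=(0,9,14,12,0,6,9)
  step pc=1: addi  r3, r5, 4  regs=(0,9,14,10,0,6,9)
  step pc=2: andi  r3, r2, 6  regs=(0,9,14,6,0,6,9)
  step pc=3: bne  r5, r0, L7  cond=T  regs=(0,9,14,6,0,6,9)
  step pc=4: and  r5, r2, r6  regs=(0,9,14,6,0,8,9)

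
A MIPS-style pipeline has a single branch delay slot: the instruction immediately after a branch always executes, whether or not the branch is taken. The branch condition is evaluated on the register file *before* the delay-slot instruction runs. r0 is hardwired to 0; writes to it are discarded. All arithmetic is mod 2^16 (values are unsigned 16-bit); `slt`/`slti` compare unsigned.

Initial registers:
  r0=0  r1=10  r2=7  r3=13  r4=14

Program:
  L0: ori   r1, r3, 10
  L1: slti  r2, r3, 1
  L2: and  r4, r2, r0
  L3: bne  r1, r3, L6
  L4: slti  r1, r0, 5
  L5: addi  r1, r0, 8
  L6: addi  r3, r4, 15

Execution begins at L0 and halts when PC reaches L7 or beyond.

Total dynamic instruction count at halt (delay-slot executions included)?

PC=0  ori   r1, r3, 10       | r0=0 r1=15 r2=7 r3=13 r4=14
PC=1  slti  r2, r3, 1        | r0=0 r1=15 r2=0 r3=13 r4=14
PC=2  and  r4, r2, r0        | r0=0 r1=15 r2=0 r3=13 r4=0
PC=3  bne  r1, r3, L6        | r0=0 r1=15 r2=0 r3=13 r4=0  [TAKEN]
PC=4  slti  r1, r0, 5        | r0=0 r1=1 r2=0 r3=13 r4=0
PC=6  addi  r3, r4, 15       | r0=0 r1=1 r2=0 r3=15 r4=0

6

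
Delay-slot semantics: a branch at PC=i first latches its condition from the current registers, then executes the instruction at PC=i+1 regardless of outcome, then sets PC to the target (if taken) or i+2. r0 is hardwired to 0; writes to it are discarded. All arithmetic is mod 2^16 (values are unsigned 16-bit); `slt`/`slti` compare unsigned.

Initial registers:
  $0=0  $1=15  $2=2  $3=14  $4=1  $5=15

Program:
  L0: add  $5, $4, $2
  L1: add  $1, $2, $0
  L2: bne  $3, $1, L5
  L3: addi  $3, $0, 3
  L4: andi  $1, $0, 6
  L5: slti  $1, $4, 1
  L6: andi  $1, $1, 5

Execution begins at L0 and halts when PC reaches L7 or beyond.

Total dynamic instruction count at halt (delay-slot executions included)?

6

[0] add  $5, $4, $2  →  {$0:0, $1:15, $2:2, $3:14, $4:1, $5:3}
[1] add  $1, $2, $0  →  {$0:0, $1:2, $2:2, $3:14, $4:1, $5:3}
[2] bne  $3, $1, L5  →  {$0:0, $1:2, $2:2, $3:14, $4:1, $5:3}  ⟨branch taken⟩
[3] addi  $3, $0, 3  →  {$0:0, $1:2, $2:2, $3:3, $4:1, $5:3}
[5] slti  $1, $4, 1  →  {$0:0, $1:0, $2:2, $3:3, $4:1, $5:3}
[6] andi  $1, $1, 5  →  {$0:0, $1:0, $2:2, $3:3, $4:1, $5:3}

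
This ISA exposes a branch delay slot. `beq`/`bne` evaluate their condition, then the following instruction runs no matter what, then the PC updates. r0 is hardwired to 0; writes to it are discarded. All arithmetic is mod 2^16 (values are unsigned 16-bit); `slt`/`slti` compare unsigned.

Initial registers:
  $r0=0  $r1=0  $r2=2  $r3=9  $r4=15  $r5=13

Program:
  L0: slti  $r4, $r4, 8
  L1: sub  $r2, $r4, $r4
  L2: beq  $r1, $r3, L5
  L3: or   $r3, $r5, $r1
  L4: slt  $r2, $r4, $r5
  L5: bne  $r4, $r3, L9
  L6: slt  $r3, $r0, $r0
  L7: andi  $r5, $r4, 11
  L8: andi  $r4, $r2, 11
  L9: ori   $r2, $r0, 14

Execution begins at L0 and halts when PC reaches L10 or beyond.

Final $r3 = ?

#0 slti  $r4, $r4, 8 ; 0/0/2/9/0/13
#1 sub  $r2, $r4, $r4 ; 0/0/0/9/0/13
#2 beq  $r1, $r3, L5 ; 0/0/0/9/0/13 ; →fallthru
#3 or   $r3, $r5, $r1 ; 0/0/0/13/0/13
#4 slt  $r2, $r4, $r5 ; 0/0/1/13/0/13
#5 bne  $r4, $r3, L9 ; 0/0/1/13/0/13 ; →target
#6 slt  $r3, $r0, $r0 ; 0/0/1/0/0/13
#9 ori   $r2, $r0, 14 ; 0/0/14/0/0/13

0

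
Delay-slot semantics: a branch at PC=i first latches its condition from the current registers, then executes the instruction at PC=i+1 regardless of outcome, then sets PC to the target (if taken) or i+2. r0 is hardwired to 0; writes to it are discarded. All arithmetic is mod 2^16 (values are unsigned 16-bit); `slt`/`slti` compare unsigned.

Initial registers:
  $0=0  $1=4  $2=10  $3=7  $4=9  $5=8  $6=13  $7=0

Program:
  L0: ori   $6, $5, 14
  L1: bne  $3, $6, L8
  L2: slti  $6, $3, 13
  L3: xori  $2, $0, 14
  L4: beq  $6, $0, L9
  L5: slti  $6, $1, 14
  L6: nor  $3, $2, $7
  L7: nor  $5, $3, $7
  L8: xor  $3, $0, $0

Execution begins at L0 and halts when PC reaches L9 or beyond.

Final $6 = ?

  step pc=0: ori   $6, $5, 14  regs=(0,4,10,7,9,8,14,0)
  step pc=1: bne  $3, $6, L8  cond=T  regs=(0,4,10,7,9,8,14,0)
  step pc=2: slti  $6, $3, 13  regs=(0,4,10,7,9,8,1,0)
  step pc=8: xor  $3, $0, $0  regs=(0,4,10,0,9,8,1,0)

1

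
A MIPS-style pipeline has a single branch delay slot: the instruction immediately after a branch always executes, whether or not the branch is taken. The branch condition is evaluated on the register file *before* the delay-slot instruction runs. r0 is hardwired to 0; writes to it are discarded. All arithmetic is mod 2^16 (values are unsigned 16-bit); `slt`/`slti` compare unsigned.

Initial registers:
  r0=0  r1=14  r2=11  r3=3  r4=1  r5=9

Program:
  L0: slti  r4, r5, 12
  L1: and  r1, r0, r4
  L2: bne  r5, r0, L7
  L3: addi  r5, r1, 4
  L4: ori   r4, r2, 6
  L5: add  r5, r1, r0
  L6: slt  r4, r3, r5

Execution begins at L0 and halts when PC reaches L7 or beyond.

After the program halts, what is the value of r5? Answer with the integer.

4

  step pc=0: slti  r4, r5, 12  regs=(0,14,11,3,1,9)
  step pc=1: and  r1, r0, r4  regs=(0,0,11,3,1,9)
  step pc=2: bne  r5, r0, L7  cond=T  regs=(0,0,11,3,1,9)
  step pc=3: addi  r5, r1, 4  regs=(0,0,11,3,1,4)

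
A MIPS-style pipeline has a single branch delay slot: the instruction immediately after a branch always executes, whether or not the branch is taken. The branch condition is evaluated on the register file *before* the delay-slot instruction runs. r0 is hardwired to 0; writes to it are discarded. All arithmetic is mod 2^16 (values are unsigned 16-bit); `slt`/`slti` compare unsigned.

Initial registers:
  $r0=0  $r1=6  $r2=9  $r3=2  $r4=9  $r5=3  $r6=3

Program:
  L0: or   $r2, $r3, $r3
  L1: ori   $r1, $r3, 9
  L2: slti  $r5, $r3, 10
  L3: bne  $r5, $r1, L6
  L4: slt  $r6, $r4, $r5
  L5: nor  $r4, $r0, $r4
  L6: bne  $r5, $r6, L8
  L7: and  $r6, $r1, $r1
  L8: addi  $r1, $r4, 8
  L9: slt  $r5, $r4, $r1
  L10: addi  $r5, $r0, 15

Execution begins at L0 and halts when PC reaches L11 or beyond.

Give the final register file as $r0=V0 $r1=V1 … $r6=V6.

#0 or   $r2, $r3, $r3 ; 0/6/2/2/9/3/3
#1 ori   $r1, $r3, 9 ; 0/11/2/2/9/3/3
#2 slti  $r5, $r3, 10 ; 0/11/2/2/9/1/3
#3 bne  $r5, $r1, L6 ; 0/11/2/2/9/1/3 ; →target
#4 slt  $r6, $r4, $r5 ; 0/11/2/2/9/1/0
#6 bne  $r5, $r6, L8 ; 0/11/2/2/9/1/0 ; →target
#7 and  $r6, $r1, $r1 ; 0/11/2/2/9/1/11
#8 addi  $r1, $r4, 8 ; 0/17/2/2/9/1/11
#9 slt  $r5, $r4, $r1 ; 0/17/2/2/9/1/11
#10 addi  $r5, $r0, 15 ; 0/17/2/2/9/15/11

$r0=0 $r1=17 $r2=2 $r3=2 $r4=9 $r5=15 $r6=11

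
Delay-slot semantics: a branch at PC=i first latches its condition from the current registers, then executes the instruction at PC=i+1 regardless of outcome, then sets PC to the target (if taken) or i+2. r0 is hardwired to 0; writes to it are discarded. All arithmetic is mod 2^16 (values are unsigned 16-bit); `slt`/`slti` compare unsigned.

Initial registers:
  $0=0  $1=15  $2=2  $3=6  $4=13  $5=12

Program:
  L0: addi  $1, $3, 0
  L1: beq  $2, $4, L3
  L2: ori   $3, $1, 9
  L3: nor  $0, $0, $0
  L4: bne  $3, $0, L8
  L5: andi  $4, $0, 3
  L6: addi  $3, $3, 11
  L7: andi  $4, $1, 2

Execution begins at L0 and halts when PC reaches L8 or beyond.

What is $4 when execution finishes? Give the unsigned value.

PC=0  addi  $1, $3, 0        | $0=0 $1=6 $2=2 $3=6 $4=13 $5=12
PC=1  beq  $2, $4, L3        | $0=0 $1=6 $2=2 $3=6 $4=13 $5=12  [not taken]
PC=2  ori   $3, $1, 9        | $0=0 $1=6 $2=2 $3=15 $4=13 $5=12
PC=3  nor  $0, $0, $0        | $0=0 $1=6 $2=2 $3=15 $4=13 $5=12
PC=4  bne  $3, $0, L8        | $0=0 $1=6 $2=2 $3=15 $4=13 $5=12  [TAKEN]
PC=5  andi  $4, $0, 3        | $0=0 $1=6 $2=2 $3=15 $4=0 $5=12

0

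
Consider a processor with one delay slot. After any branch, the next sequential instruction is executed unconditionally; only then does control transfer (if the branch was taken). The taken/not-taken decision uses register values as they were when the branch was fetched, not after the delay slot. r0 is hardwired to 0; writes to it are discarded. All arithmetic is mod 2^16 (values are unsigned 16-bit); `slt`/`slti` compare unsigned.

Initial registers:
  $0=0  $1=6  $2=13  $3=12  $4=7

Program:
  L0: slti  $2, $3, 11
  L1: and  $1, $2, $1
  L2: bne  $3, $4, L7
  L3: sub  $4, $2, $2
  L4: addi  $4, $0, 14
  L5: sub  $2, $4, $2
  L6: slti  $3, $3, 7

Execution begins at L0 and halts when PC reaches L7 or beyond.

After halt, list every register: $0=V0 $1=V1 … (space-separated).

  step pc=0: slti  $2, $3, 11  regs=(0,6,0,12,7)
  step pc=1: and  $1, $2, $1  regs=(0,0,0,12,7)
  step pc=2: bne  $3, $4, L7  cond=T  regs=(0,0,0,12,7)
  step pc=3: sub  $4, $2, $2  regs=(0,0,0,12,0)

$0=0 $1=0 $2=0 $3=12 $4=0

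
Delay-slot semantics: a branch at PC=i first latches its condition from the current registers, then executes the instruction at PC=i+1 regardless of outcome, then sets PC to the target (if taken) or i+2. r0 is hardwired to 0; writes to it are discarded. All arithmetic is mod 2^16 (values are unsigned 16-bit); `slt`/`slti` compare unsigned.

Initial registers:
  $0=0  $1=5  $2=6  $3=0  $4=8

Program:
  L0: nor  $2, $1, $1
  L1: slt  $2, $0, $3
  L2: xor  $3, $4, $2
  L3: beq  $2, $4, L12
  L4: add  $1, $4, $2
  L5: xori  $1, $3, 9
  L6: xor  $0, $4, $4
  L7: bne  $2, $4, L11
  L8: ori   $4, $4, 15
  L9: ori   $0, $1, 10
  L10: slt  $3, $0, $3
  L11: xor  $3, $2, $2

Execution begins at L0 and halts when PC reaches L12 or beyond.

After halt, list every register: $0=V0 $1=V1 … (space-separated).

PC=0  nor  $2, $1, $1        | $0=0 $1=5 $2=65530 $3=0 $4=8
PC=1  slt  $2, $0, $3        | $0=0 $1=5 $2=0 $3=0 $4=8
PC=2  xor  $3, $4, $2        | $0=0 $1=5 $2=0 $3=8 $4=8
PC=3  beq  $2, $4, L12       | $0=0 $1=5 $2=0 $3=8 $4=8  [not taken]
PC=4  add  $1, $4, $2        | $0=0 $1=8 $2=0 $3=8 $4=8
PC=5  xori  $1, $3, 9        | $0=0 $1=1 $2=0 $3=8 $4=8
PC=6  xor  $0, $4, $4        | $0=0 $1=1 $2=0 $3=8 $4=8
PC=7  bne  $2, $4, L11       | $0=0 $1=1 $2=0 $3=8 $4=8  [TAKEN]
PC=8  ori   $4, $4, 15       | $0=0 $1=1 $2=0 $3=8 $4=15
PC=11 xor  $3, $2, $2        | $0=0 $1=1 $2=0 $3=0 $4=15

$0=0 $1=1 $2=0 $3=0 $4=15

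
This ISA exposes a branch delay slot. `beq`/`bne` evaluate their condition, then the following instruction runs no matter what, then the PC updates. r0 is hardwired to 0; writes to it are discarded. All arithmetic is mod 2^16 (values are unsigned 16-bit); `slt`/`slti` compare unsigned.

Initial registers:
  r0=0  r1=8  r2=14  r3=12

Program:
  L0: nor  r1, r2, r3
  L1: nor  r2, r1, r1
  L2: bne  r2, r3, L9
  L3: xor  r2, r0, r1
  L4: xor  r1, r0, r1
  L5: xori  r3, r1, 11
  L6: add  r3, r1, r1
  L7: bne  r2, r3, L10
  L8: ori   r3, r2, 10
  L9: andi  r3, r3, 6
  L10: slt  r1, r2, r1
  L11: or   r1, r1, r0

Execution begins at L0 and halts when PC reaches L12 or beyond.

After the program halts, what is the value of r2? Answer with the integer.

65521

PC=0  nor  r1, r2, r3        | r0=0 r1=65521 r2=14 r3=12
PC=1  nor  r2, r1, r1        | r0=0 r1=65521 r2=14 r3=12
PC=2  bne  r2, r3, L9        | r0=0 r1=65521 r2=14 r3=12  [TAKEN]
PC=3  xor  r2, r0, r1        | r0=0 r1=65521 r2=65521 r3=12
PC=9  andi  r3, r3, 6        | r0=0 r1=65521 r2=65521 r3=4
PC=10 slt  r1, r2, r1        | r0=0 r1=0 r2=65521 r3=4
PC=11 or   r1, r1, r0        | r0=0 r1=0 r2=65521 r3=4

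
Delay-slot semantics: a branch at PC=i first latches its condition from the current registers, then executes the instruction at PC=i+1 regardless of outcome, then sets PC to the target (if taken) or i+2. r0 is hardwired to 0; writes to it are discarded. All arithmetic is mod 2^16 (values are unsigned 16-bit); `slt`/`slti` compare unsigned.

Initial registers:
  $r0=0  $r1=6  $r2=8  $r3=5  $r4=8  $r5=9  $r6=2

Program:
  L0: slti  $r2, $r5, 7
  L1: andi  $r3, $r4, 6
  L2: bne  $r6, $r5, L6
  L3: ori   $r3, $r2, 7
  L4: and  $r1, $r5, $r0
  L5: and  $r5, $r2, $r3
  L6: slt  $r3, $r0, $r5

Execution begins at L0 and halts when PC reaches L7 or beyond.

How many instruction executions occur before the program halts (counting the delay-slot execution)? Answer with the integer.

#0 slti  $r2, $r5, 7 ; 0/6/0/5/8/9/2
#1 andi  $r3, $r4, 6 ; 0/6/0/0/8/9/2
#2 bne  $r6, $r5, L6 ; 0/6/0/0/8/9/2 ; →target
#3 ori   $r3, $r2, 7 ; 0/6/0/7/8/9/2
#6 slt  $r3, $r0, $r5 ; 0/6/0/1/8/9/2

5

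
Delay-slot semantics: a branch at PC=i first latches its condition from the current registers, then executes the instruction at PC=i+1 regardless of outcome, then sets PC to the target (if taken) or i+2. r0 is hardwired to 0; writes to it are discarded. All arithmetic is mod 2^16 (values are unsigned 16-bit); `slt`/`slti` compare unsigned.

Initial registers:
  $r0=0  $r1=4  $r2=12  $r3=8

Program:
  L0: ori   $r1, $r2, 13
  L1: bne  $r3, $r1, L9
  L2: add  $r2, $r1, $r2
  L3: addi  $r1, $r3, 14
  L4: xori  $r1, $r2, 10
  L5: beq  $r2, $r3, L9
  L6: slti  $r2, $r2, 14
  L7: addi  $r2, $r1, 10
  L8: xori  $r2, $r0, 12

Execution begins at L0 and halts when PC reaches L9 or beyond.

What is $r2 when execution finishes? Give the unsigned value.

#0 ori   $r1, $r2, 13 ; 0/13/12/8
#1 bne  $r3, $r1, L9 ; 0/13/12/8 ; →target
#2 add  $r2, $r1, $r2 ; 0/13/25/8

25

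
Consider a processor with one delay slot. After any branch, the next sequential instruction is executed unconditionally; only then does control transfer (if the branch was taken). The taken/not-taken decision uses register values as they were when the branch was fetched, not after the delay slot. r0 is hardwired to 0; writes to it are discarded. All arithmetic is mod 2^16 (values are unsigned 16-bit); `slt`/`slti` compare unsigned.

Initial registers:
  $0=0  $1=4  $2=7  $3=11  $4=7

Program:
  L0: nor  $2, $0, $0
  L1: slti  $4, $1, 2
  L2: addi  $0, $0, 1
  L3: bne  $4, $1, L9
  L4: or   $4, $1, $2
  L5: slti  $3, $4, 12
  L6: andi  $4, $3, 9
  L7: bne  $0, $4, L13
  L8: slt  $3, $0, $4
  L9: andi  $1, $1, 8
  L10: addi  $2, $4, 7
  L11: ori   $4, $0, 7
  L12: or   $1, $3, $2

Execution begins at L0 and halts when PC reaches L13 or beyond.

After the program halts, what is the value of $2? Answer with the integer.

  step pc=0: nor  $2, $0, $0  regs=(0,4,65535,11,7)
  step pc=1: slti  $4, $1, 2  regs=(0,4,65535,11,0)
  step pc=2: addi  $0, $0, 1  regs=(0,4,65535,11,0)
  step pc=3: bne  $4, $1, L9  cond=T  regs=(0,4,65535,11,0)
  step pc=4: or   $4, $1, $2  regs=(0,4,65535,11,65535)
  step pc=9: andi  $1, $1, 8  regs=(0,0,65535,11,65535)
  step pc=10: addi  $2, $4, 7  regs=(0,0,6,11,65535)
  step pc=11: ori   $4, $0, 7  regs=(0,0,6,11,7)
  step pc=12: or   $1, $3, $2  regs=(0,15,6,11,7)

6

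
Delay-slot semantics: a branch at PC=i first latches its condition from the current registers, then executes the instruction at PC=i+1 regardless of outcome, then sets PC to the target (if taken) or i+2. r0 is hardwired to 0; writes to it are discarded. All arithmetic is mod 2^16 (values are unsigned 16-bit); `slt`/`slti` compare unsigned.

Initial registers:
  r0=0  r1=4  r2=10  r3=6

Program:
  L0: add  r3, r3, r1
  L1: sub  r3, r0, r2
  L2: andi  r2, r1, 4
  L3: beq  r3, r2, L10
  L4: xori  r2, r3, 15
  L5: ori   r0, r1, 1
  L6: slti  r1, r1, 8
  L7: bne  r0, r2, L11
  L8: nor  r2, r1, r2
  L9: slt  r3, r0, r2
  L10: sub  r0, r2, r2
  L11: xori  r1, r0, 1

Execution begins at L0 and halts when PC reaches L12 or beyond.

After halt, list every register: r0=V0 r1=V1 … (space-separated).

  step pc=0: add  r3, r3, r1  regs=(0,4,10,10)
  step pc=1: sub  r3, r0, r2  regs=(0,4,10,65526)
  step pc=2: andi  r2, r1, 4  regs=(0,4,4,65526)
  step pc=3: beq  r3, r2, L10  cond=F  regs=(0,4,4,65526)
  step pc=4: xori  r2, r3, 15  regs=(0,4,65529,65526)
  step pc=5: ori   r0, r1, 1  regs=(0,4,65529,65526)
  step pc=6: slti  r1, r1, 8  regs=(0,1,65529,65526)
  step pc=7: bne  r0, r2, L11  cond=T  regs=(0,1,65529,65526)
  step pc=8: nor  r2, r1, r2  regs=(0,1,6,65526)
  step pc=11: xori  r1, r0, 1  regs=(0,1,6,65526)

r0=0 r1=1 r2=6 r3=65526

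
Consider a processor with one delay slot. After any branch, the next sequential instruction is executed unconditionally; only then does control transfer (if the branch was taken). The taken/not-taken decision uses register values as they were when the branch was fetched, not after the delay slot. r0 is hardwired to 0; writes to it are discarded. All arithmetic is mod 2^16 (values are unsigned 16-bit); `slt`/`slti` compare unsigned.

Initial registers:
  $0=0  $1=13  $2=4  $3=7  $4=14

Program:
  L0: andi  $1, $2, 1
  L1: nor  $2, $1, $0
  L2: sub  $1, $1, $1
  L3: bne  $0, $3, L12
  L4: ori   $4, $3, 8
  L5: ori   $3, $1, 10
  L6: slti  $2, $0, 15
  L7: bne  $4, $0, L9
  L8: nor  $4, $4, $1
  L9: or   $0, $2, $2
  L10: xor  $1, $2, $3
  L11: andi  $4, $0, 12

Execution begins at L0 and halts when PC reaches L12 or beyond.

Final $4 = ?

15

  step pc=0: andi  $1, $2, 1  regs=(0,0,4,7,14)
  step pc=1: nor  $2, $1, $0  regs=(0,0,65535,7,14)
  step pc=2: sub  $1, $1, $1  regs=(0,0,65535,7,14)
  step pc=3: bne  $0, $3, L12  cond=T  regs=(0,0,65535,7,14)
  step pc=4: ori   $4, $3, 8  regs=(0,0,65535,7,15)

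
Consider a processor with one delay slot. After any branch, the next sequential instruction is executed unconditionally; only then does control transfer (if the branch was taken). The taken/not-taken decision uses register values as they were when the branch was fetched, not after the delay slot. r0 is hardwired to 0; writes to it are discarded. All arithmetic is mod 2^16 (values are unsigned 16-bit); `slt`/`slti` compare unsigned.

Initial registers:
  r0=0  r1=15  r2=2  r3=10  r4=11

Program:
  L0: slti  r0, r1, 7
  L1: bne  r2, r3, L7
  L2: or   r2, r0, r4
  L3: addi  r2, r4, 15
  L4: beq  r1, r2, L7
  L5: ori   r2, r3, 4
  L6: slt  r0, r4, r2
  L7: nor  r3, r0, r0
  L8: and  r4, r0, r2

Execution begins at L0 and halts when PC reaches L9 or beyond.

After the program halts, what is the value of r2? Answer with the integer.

11

  step pc=0: slti  r0, r1, 7  regs=(0,15,2,10,11)
  step pc=1: bne  r2, r3, L7  cond=T  regs=(0,15,2,10,11)
  step pc=2: or   r2, r0, r4  regs=(0,15,11,10,11)
  step pc=7: nor  r3, r0, r0  regs=(0,15,11,65535,11)
  step pc=8: and  r4, r0, r2  regs=(0,15,11,65535,0)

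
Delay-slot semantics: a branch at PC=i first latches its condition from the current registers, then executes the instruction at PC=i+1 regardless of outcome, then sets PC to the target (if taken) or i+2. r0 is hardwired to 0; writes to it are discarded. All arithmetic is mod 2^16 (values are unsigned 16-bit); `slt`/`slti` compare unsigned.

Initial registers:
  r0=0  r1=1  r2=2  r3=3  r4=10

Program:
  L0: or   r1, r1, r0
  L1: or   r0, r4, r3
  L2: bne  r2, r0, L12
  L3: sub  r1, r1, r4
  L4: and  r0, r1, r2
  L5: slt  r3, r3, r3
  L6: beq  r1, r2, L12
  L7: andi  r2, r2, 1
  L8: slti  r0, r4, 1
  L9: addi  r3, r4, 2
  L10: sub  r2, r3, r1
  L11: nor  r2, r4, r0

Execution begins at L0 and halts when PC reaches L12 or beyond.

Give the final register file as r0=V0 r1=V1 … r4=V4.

PC=0  or   r1, r1, r0        | r0=0 r1=1 r2=2 r3=3 r4=10
PC=1  or   r0, r4, r3        | r0=0 r1=1 r2=2 r3=3 r4=10
PC=2  bne  r2, r0, L12       | r0=0 r1=1 r2=2 r3=3 r4=10  [TAKEN]
PC=3  sub  r1, r1, r4        | r0=0 r1=65527 r2=2 r3=3 r4=10

r0=0 r1=65527 r2=2 r3=3 r4=10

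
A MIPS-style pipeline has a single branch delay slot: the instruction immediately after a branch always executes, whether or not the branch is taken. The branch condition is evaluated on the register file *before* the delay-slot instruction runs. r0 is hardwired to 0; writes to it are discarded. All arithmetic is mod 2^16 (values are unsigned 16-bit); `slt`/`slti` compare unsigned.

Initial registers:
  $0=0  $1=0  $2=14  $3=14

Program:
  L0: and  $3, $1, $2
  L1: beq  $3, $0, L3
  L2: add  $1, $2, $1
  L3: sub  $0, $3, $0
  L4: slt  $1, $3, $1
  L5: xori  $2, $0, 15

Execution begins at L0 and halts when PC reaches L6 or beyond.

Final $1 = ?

  step pc=0: and  $3, $1, $2  regs=(0,0,14,0)
  step pc=1: beq  $3, $0, L3  cond=T  regs=(0,0,14,0)
  step pc=2: add  $1, $2, $1  regs=(0,14,14,0)
  step pc=3: sub  $0, $3, $0  regs=(0,14,14,0)
  step pc=4: slt  $1, $3, $1  regs=(0,1,14,0)
  step pc=5: xori  $2, $0, 15  regs=(0,1,15,0)

1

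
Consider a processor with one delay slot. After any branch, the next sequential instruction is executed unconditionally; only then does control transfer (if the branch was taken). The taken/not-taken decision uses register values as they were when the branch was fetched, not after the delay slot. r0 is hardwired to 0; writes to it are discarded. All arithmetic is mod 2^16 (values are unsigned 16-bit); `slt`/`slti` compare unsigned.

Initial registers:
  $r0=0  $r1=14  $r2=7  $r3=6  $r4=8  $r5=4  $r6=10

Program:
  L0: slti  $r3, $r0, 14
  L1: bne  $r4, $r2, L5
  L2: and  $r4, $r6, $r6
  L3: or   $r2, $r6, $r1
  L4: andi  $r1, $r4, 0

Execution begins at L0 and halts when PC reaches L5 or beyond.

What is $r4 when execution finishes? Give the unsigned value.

PC=0  slti  $r3, $r0, 14     | $r0=0 $r1=14 $r2=7 $r3=1 $r4=8 $r5=4 $r6=10
PC=1  bne  $r4, $r2, L5      | $r0=0 $r1=14 $r2=7 $r3=1 $r4=8 $r5=4 $r6=10  [TAKEN]
PC=2  and  $r4, $r6, $r6     | $r0=0 $r1=14 $r2=7 $r3=1 $r4=10 $r5=4 $r6=10

10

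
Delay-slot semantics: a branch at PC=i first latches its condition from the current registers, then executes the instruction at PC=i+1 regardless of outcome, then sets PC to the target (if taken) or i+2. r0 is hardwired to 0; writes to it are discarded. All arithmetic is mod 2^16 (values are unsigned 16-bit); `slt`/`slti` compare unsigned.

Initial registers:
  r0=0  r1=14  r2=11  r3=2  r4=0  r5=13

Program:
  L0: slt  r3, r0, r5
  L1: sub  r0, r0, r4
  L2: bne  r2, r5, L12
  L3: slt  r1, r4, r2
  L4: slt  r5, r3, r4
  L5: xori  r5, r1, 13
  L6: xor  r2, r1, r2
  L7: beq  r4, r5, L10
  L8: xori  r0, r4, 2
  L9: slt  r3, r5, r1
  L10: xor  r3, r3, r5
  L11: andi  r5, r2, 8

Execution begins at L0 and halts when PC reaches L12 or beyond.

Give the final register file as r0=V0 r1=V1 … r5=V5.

r0=0 r1=1 r2=11 r3=1 r4=0 r5=13

PC=0  slt  r3, r0, r5        | r0=0 r1=14 r2=11 r3=1 r4=0 r5=13
PC=1  sub  r0, r0, r4        | r0=0 r1=14 r2=11 r3=1 r4=0 r5=13
PC=2  bne  r2, r5, L12       | r0=0 r1=14 r2=11 r3=1 r4=0 r5=13  [TAKEN]
PC=3  slt  r1, r4, r2        | r0=0 r1=1 r2=11 r3=1 r4=0 r5=13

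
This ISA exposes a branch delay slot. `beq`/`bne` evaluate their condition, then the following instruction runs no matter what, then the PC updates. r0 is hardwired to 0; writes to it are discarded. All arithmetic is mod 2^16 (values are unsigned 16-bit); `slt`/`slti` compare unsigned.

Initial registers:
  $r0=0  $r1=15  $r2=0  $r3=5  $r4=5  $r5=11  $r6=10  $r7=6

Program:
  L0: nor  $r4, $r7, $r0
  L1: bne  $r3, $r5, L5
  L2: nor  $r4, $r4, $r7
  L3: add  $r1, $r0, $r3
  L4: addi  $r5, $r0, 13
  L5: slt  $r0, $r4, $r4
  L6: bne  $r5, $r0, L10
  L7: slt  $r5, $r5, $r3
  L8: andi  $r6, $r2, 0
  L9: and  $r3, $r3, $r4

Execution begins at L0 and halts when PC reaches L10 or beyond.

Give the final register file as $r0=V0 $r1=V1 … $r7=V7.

  step pc=0: nor  $r4, $r7, $r0  regs=(0,15,0,5,65529,11,10,6)
  step pc=1: bne  $r3, $r5, L5  cond=T  regs=(0,15,0,5,65529,11,10,6)
  step pc=2: nor  $r4, $r4, $r7  regs=(0,15,0,5,0,11,10,6)
  step pc=5: slt  $r0, $r4, $r4  regs=(0,15,0,5,0,11,10,6)
  step pc=6: bne  $r5, $r0, L10  cond=T  regs=(0,15,0,5,0,11,10,6)
  step pc=7: slt  $r5, $r5, $r3  regs=(0,15,0,5,0,0,10,6)

$r0=0 $r1=15 $r2=0 $r3=5 $r4=0 $r5=0 $r6=10 $r7=6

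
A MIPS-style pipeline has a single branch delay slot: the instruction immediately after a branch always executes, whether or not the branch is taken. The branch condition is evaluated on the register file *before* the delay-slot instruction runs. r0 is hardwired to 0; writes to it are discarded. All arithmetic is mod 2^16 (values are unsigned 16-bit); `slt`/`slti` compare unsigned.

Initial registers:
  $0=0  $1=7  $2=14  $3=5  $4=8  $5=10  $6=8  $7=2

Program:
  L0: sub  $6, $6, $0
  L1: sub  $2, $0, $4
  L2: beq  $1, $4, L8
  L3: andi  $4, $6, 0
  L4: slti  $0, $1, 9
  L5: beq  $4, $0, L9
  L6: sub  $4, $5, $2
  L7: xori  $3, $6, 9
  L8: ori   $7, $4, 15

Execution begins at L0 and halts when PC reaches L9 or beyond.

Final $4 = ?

18

[0] sub  $6, $6, $0  →  {$0:0, $1:7, $2:14, $3:5, $4:8, $5:10, $6:8, $7:2}
[1] sub  $2, $0, $4  →  {$0:0, $1:7, $2:65528, $3:5, $4:8, $5:10, $6:8, $7:2}
[2] beq  $1, $4, L8  →  {$0:0, $1:7, $2:65528, $3:5, $4:8, $5:10, $6:8, $7:2}  ⟨branch fallthrough⟩
[3] andi  $4, $6, 0  →  {$0:0, $1:7, $2:65528, $3:5, $4:0, $5:10, $6:8, $7:2}
[4] slti  $0, $1, 9  →  {$0:0, $1:7, $2:65528, $3:5, $4:0, $5:10, $6:8, $7:2}
[5] beq  $4, $0, L9  →  {$0:0, $1:7, $2:65528, $3:5, $4:0, $5:10, $6:8, $7:2}  ⟨branch taken⟩
[6] sub  $4, $5, $2  →  {$0:0, $1:7, $2:65528, $3:5, $4:18, $5:10, $6:8, $7:2}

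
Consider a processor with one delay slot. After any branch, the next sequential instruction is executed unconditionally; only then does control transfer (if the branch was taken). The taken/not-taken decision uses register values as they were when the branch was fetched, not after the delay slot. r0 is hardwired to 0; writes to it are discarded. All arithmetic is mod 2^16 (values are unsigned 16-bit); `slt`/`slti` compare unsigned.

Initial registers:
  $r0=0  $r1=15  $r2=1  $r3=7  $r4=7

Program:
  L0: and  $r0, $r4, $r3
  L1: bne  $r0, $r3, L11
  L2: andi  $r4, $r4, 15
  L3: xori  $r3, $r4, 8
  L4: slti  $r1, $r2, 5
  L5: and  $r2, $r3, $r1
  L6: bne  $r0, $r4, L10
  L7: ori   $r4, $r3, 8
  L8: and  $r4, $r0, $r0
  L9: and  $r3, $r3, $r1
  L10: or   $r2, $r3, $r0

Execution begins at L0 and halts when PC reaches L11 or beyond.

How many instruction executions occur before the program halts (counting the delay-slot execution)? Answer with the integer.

3

PC=0  and  $r0, $r4, $r3     | $r0=0 $r1=15 $r2=1 $r3=7 $r4=7
PC=1  bne  $r0, $r3, L11     | $r0=0 $r1=15 $r2=1 $r3=7 $r4=7  [TAKEN]
PC=2  andi  $r4, $r4, 15     | $r0=0 $r1=15 $r2=1 $r3=7 $r4=7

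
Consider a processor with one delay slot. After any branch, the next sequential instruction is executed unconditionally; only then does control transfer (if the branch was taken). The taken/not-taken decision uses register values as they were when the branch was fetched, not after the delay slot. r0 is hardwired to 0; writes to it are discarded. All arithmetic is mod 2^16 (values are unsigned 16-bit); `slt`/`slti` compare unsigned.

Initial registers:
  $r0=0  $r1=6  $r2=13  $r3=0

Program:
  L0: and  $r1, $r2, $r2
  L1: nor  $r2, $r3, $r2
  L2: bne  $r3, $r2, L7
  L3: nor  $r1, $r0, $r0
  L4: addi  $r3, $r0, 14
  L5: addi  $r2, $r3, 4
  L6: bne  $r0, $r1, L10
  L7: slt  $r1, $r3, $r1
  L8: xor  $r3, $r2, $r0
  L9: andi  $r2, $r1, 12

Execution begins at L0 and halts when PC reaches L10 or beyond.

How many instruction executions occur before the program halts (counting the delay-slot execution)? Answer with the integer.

#0 and  $r1, $r2, $r2 ; 0/13/13/0
#1 nor  $r2, $r3, $r2 ; 0/13/65522/0
#2 bne  $r3, $r2, L7 ; 0/13/65522/0 ; →target
#3 nor  $r1, $r0, $r0 ; 0/65535/65522/0
#7 slt  $r1, $r3, $r1 ; 0/1/65522/0
#8 xor  $r3, $r2, $r0 ; 0/1/65522/65522
#9 andi  $r2, $r1, 12 ; 0/1/0/65522

7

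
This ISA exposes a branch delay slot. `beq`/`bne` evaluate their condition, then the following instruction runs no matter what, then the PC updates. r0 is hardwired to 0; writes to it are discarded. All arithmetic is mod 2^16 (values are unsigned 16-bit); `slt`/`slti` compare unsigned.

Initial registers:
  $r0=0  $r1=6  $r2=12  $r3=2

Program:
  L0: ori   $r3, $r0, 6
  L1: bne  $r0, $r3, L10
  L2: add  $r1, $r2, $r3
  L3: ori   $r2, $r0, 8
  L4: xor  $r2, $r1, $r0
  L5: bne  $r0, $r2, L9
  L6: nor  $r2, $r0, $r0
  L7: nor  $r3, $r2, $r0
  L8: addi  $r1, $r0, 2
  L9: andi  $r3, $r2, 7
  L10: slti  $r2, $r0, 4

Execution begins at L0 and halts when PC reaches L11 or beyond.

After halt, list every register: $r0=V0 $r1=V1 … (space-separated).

$r0=0 $r1=18 $r2=1 $r3=6

PC=0  ori   $r3, $r0, 6      | $r0=0 $r1=6 $r2=12 $r3=6
PC=1  bne  $r0, $r3, L10     | $r0=0 $r1=6 $r2=12 $r3=6  [TAKEN]
PC=2  add  $r1, $r2, $r3     | $r0=0 $r1=18 $r2=12 $r3=6
PC=10 slti  $r2, $r0, 4      | $r0=0 $r1=18 $r2=1 $r3=6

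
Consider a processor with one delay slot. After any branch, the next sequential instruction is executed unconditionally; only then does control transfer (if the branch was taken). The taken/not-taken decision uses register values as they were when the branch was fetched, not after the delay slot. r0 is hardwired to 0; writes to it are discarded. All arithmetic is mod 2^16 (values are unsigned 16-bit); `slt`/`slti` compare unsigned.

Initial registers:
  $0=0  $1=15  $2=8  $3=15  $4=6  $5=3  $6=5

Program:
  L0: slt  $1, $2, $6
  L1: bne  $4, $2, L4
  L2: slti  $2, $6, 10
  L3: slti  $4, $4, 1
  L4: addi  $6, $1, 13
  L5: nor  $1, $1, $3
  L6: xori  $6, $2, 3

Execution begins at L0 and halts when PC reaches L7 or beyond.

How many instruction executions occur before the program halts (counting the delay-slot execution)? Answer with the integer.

[0] slt  $1, $2, $6  →  {$0:0, $1:0, $2:8, $3:15, $4:6, $5:3, $6:5}
[1] bne  $4, $2, L4  →  {$0:0, $1:0, $2:8, $3:15, $4:6, $5:3, $6:5}  ⟨branch taken⟩
[2] slti  $2, $6, 10  →  {$0:0, $1:0, $2:1, $3:15, $4:6, $5:3, $6:5}
[4] addi  $6, $1, 13  →  {$0:0, $1:0, $2:1, $3:15, $4:6, $5:3, $6:13}
[5] nor  $1, $1, $3  →  {$0:0, $1:65520, $2:1, $3:15, $4:6, $5:3, $6:13}
[6] xori  $6, $2, 3  →  {$0:0, $1:65520, $2:1, $3:15, $4:6, $5:3, $6:2}

6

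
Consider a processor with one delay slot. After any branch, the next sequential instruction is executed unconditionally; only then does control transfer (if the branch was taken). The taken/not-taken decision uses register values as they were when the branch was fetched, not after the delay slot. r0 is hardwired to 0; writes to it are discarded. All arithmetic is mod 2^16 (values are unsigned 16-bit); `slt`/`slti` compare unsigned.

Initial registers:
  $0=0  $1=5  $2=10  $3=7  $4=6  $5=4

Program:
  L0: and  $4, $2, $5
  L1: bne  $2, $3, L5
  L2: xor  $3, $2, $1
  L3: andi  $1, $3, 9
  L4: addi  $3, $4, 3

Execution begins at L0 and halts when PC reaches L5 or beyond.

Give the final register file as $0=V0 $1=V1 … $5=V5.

$0=0 $1=5 $2=10 $3=15 $4=0 $5=4

  step pc=0: and  $4, $2, $5  regs=(0,5,10,7,0,4)
  step pc=1: bne  $2, $3, L5  cond=T  regs=(0,5,10,7,0,4)
  step pc=2: xor  $3, $2, $1  regs=(0,5,10,15,0,4)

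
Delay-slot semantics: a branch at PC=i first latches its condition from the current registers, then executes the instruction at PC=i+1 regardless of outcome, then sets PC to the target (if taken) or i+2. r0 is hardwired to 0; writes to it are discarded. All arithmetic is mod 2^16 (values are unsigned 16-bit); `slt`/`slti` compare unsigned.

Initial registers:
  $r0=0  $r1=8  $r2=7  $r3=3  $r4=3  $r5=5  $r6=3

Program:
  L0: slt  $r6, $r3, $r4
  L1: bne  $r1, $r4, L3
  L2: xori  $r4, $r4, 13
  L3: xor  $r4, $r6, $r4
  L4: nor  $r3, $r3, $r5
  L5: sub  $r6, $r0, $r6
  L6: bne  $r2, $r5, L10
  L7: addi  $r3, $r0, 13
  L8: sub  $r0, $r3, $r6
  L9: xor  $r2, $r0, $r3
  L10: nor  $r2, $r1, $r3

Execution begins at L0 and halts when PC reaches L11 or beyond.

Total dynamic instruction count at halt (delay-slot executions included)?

PC=0  slt  $r6, $r3, $r4     | $r0=0 $r1=8 $r2=7 $r3=3 $r4=3 $r5=5 $r6=0
PC=1  bne  $r1, $r4, L3      | $r0=0 $r1=8 $r2=7 $r3=3 $r4=3 $r5=5 $r6=0  [TAKEN]
PC=2  xori  $r4, $r4, 13     | $r0=0 $r1=8 $r2=7 $r3=3 $r4=14 $r5=5 $r6=0
PC=3  xor  $r4, $r6, $r4     | $r0=0 $r1=8 $r2=7 $r3=3 $r4=14 $r5=5 $r6=0
PC=4  nor  $r3, $r3, $r5     | $r0=0 $r1=8 $r2=7 $r3=65528 $r4=14 $r5=5 $r6=0
PC=5  sub  $r6, $r0, $r6     | $r0=0 $r1=8 $r2=7 $r3=65528 $r4=14 $r5=5 $r6=0
PC=6  bne  $r2, $r5, L10     | $r0=0 $r1=8 $r2=7 $r3=65528 $r4=14 $r5=5 $r6=0  [TAKEN]
PC=7  addi  $r3, $r0, 13     | $r0=0 $r1=8 $r2=7 $r3=13 $r4=14 $r5=5 $r6=0
PC=10 nor  $r2, $r1, $r3     | $r0=0 $r1=8 $r2=65522 $r3=13 $r4=14 $r5=5 $r6=0

9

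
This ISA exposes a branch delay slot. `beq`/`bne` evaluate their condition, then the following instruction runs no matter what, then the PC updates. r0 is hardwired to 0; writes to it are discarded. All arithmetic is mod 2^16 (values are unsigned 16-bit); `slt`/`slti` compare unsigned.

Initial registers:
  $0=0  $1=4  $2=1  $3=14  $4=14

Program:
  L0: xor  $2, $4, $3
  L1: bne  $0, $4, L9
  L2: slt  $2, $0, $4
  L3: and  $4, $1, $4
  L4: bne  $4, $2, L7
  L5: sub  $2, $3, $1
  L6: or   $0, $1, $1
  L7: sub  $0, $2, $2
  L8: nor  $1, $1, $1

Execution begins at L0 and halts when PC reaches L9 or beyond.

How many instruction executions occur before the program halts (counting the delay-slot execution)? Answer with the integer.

PC=0  xor  $2, $4, $3        | $0=0 $1=4 $2=0 $3=14 $4=14
PC=1  bne  $0, $4, L9        | $0=0 $1=4 $2=0 $3=14 $4=14  [TAKEN]
PC=2  slt  $2, $0, $4        | $0=0 $1=4 $2=1 $3=14 $4=14

3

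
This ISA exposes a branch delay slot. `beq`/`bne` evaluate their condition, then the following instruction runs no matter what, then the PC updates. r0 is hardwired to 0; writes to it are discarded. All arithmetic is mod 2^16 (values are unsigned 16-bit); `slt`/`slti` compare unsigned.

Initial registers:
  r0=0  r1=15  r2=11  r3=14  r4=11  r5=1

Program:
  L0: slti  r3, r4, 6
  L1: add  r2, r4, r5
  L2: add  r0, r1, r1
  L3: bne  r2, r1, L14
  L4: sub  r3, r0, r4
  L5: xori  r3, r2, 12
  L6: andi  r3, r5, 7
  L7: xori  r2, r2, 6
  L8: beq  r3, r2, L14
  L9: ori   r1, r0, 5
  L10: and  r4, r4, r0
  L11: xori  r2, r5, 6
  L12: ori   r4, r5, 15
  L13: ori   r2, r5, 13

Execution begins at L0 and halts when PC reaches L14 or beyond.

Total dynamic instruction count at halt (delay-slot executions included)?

5

  step pc=0: slti  r3, r4, 6  regs=(0,15,11,0,11,1)
  step pc=1: add  r2, r4, r5  regs=(0,15,12,0,11,1)
  step pc=2: add  r0, r1, r1  regs=(0,15,12,0,11,1)
  step pc=3: bne  r2, r1, L14  cond=T  regs=(0,15,12,0,11,1)
  step pc=4: sub  r3, r0, r4  regs=(0,15,12,65525,11,1)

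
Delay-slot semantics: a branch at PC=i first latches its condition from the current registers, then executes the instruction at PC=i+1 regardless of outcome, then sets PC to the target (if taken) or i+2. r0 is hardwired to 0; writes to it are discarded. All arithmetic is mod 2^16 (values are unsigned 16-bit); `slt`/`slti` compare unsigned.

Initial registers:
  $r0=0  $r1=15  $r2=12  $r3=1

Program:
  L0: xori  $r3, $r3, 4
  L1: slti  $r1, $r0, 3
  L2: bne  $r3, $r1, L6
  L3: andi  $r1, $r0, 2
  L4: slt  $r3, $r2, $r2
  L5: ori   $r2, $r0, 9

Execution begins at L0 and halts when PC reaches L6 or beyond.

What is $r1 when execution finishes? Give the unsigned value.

0

  step pc=0: xori  $r3, $r3, 4  regs=(0,15,12,5)
  step pc=1: slti  $r1, $r0, 3  regs=(0,1,12,5)
  step pc=2: bne  $r3, $r1, L6  cond=T  regs=(0,1,12,5)
  step pc=3: andi  $r1, $r0, 2  regs=(0,0,12,5)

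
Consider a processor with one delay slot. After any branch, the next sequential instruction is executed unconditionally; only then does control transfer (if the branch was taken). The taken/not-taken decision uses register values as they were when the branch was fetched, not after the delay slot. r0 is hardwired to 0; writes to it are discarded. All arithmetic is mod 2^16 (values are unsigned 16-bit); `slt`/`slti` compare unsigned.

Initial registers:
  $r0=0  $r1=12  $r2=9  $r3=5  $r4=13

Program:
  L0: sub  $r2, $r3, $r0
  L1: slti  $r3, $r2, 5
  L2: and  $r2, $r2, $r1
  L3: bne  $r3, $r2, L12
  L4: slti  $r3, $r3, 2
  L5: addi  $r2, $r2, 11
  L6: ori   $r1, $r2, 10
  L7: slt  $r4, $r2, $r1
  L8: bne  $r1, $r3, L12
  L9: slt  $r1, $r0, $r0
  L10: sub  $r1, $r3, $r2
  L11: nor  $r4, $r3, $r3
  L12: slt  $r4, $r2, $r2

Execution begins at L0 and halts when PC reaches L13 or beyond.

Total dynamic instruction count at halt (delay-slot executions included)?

  step pc=0: sub  $r2, $r3, $r0  regs=(0,12,5,5,13)
  step pc=1: slti  $r3, $r2, 5  regs=(0,12,5,0,13)
  step pc=2: and  $r2, $r2, $r1  regs=(0,12,4,0,13)
  step pc=3: bne  $r3, $r2, L12  cond=T  regs=(0,12,4,0,13)
  step pc=4: slti  $r3, $r3, 2  regs=(0,12,4,1,13)
  step pc=12: slt  $r4, $r2, $r2  regs=(0,12,4,1,0)

6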